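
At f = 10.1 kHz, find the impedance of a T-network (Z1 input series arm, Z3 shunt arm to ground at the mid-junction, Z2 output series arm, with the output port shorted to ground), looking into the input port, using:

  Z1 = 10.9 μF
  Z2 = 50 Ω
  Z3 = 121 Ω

Step 1 — Angular frequency: ω = 2π·f = 2π·1.01e+04 = 6.346e+04 rad/s.
Step 2 — Component impedances:
  Z1: Z = 1/(jωC) = -j/(ω·C) = 0 - j1.446 Ω
  Z2: Z = R = 50 Ω
  Z3: Z = R = 121 Ω
Step 3 — With the output port shorted to ground, the output series arm Z2 runs from the junction to ground; the shunt arm Z3 also runs from the junction to ground. They appear in parallel: Z3 || Z2 = 35.38 Ω.
Step 4 — Series with input arm Z1: Z_in = Z1 + (Z3 || Z2) = 35.38 - j1.446 Ω = 35.41∠-2.3° Ω.

Z = 35.38 - j1.446 Ω = 35.41∠-2.3° Ω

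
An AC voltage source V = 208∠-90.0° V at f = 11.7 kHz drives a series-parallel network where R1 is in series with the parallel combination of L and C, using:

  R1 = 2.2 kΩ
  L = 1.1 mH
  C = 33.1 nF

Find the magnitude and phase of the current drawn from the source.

Step 1 — Angular frequency: ω = 2π·f = 2π·1.17e+04 = 7.351e+04 rad/s.
Step 2 — Component impedances:
  R1: Z = R = 2200 Ω
  L: Z = jωL = j·7.351e+04·0.0011 = 0 + j80.86 Ω
  C: Z = 1/(jωC) = -j/(ω·C) = 0 - j411 Ω
Step 3 — Parallel branch: L || C = 1/(1/L + 1/C) = 0 + j100.7 Ω.
Step 4 — Series with R1: Z_total = R1 + (L || C) = 2200 + j100.7 Ω = 2202∠2.6° Ω.
Step 5 — Source phasor: V = 208∠-90.0° V = 0 - j208 V.
Step 6 — Ohm's law: I = V / Z_total = (0 - j208) / (2200 + j100.7) = -0.004317 - j0.09435 A.
Step 7 — Convert to polar: |I| = 0.09445 A, ∠I = -92.6°.

I = 0.09445∠-92.6° A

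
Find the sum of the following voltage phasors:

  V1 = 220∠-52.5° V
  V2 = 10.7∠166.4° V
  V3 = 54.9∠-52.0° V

Step 1 — Convert each phasor to rectangular form:
  V1 = 220·(cos(-52.5°) + j·sin(-52.5°)) = 133.9 - j174.5 V
  V2 = 10.7·(cos(166.4°) + j·sin(166.4°)) = -10.4 + j2.516 V
  V3 = 54.9·(cos(-52.0°) + j·sin(-52.0°)) = 33.8 - j43.26 V
Step 2 — Sum components: V_total = 157.3 - j215.3 V.
Step 3 — Convert to polar: |V_total| = 266.6 V, ∠V_total = -53.8°.

V_total = 266.6∠-53.8° V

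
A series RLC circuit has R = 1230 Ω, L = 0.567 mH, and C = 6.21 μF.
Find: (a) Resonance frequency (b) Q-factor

Step 1 — Resonance condition Im(Z)=0 gives ω₀ = 1/√(LC).
Step 2 — ω₀ = 1/√(0.000567·6.21e-06) = 1.685e+04 rad/s.
Step 3 — f₀ = ω₀/(2π) = 2682 Hz.
Step 4 — Series Q: Q = ω₀L/R = 1.685e+04·0.000567/1230 = 0.007769.

(a) f₀ = 2682 Hz  (b) Q = 0.007769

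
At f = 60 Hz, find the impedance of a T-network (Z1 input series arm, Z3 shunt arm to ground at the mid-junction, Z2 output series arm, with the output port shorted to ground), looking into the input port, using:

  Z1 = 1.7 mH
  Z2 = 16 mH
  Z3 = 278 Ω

Step 1 — Angular frequency: ω = 2π·f = 2π·60 = 377 rad/s.
Step 2 — Component impedances:
  Z1: Z = jωL = j·377·0.0017 = 0 + j0.6409 Ω
  Z2: Z = jωL = j·377·0.016 = 0 + j6.032 Ω
  Z3: Z = R = 278 Ω
Step 3 — With the output port shorted to ground, the output series arm Z2 runs from the junction to ground; the shunt arm Z3 also runs from the junction to ground. They appear in parallel: Z3 || Z2 = 0.1308 + j6.029 Ω.
Step 4 — Series with input arm Z1: Z_in = Z1 + (Z3 || Z2) = 0.1308 + j6.67 Ω = 6.671∠88.9° Ω.

Z = 0.1308 + j6.67 Ω = 6.671∠88.9° Ω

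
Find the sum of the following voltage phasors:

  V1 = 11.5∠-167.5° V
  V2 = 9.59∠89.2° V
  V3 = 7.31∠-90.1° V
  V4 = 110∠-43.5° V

Step 1 — Convert each phasor to rectangular form:
  V1 = 11.5·(cos(-167.5°) + j·sin(-167.5°)) = -11.23 - j2.489 V
  V2 = 9.59·(cos(89.2°) + j·sin(89.2°)) = 0.1339 + j9.589 V
  V3 = 7.31·(cos(-90.1°) + j·sin(-90.1°)) = -0.01276 - j7.31 V
  V4 = 110·(cos(-43.5°) + j·sin(-43.5°)) = 79.79 - j75.72 V
Step 2 — Sum components: V_total = 68.68 - j75.93 V.
Step 3 — Convert to polar: |V_total| = 102.4 V, ∠V_total = -47.9°.

V_total = 102.4∠-47.9° V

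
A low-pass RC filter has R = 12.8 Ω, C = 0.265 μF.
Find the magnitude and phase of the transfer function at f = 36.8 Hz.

Step 1 — Angular frequency: ω = 2π·36.8 = 231.2 rad/s.
Step 2 — Transfer function: H(jω) = 1/(1 + jωRC).
Step 3 — Denominator: 1 + jωRC = 1 + j·231.2·12.8·2.65e-07 = 1 + j0.0007843.
Step 4 — H = 1 - j0.0007843.
Step 5 — Magnitude: |H| = 1 (-0.0 dB); phase: φ = -0.0°.

|H| = 1 (-0.0 dB), φ = -0.0°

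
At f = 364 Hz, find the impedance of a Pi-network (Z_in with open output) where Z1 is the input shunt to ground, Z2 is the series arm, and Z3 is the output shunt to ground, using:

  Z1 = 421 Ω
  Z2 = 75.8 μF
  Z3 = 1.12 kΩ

Step 1 — Angular frequency: ω = 2π·f = 2π·364 = 2287 rad/s.
Step 2 — Component impedances:
  Z1: Z = R = 421 Ω
  Z2: Z = 1/(jωC) = -j/(ω·C) = 0 - j5.768 Ω
  Z3: Z = R = 1120 Ω
Step 3 — With open output, the series arm Z2 and the output shunt Z3 appear in series to ground: Z2 + Z3 = 1120 - j5.768 Ω.
Step 4 — Parallel with input shunt Z1: Z_in = Z1 || (Z2 + Z3) = 306 - j0.4305 Ω = 306∠-0.1° Ω.

Z = 306 - j0.4305 Ω = 306∠-0.1° Ω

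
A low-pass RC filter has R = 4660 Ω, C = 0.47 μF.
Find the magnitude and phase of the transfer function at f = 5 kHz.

Step 1 — Angular frequency: ω = 2π·5000 = 3.142e+04 rad/s.
Step 2 — Transfer function: H(jω) = 1/(1 + jωRC).
Step 3 — Denominator: 1 + jωRC = 1 + j·3.142e+04·4660·4.7e-07 = 1 + j68.81.
Step 4 — H = 0.0002112 - j0.01453.
Step 5 — Magnitude: |H| = 0.01453 (-36.8 dB); phase: φ = -89.2°.

|H| = 0.01453 (-36.8 dB), φ = -89.2°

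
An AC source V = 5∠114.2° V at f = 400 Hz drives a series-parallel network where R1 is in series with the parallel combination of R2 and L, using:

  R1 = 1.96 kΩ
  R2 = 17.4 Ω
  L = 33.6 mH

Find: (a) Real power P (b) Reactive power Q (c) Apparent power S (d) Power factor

Step 1 — Angular frequency: ω = 2π·f = 2π·400 = 2513 rad/s.
Step 2 — Component impedances:
  R1: Z = R = 1960 Ω
  R2: Z = R = 17.4 Ω
  L: Z = jωL = j·2513·0.0336 = 0 + j84.45 Ω
Step 3 — Parallel branch: R2 || L = 1/(1/R2 + 1/L) = 16.69 + j3.439 Ω.
Step 4 — Series with R1: Z_total = R1 + (R2 || L) = 1977 + j3.439 Ω = 1977∠0.1° Ω.
Step 5 — Source phasor: V = 5∠114.2° V = -2.05 + j4.561 V.
Step 6 — Current: I = V / Z = -0.001033 + j0.002309 A = 0.002529∠114.1° A.
Step 7 — Complex power: S = V·I* = 0.01265 + j2.201e-05 VA.
Step 8 — Real power: P = Re(S) = 0.01265 W.
Step 9 — Reactive power: Q = Im(S) = 2.201e-05 VAR.
Step 10 — Apparent power: |S| = 0.01265 VA.
Step 11 — Power factor: PF = P/|S| = 1 (lagging).

(a) P = 0.01265 W  (b) Q = 2.201e-05 VAR  (c) S = 0.01265 VA  (d) PF = 1 (lagging)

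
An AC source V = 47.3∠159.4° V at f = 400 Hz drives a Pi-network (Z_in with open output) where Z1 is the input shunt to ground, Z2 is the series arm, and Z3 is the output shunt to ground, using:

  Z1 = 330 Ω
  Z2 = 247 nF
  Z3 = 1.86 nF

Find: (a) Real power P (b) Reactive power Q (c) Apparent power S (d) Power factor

Step 1 — Angular frequency: ω = 2π·f = 2π·400 = 2513 rad/s.
Step 2 — Component impedances:
  Z1: Z = R = 330 Ω
  Z2: Z = 1/(jωC) = -j/(ω·C) = 0 - j1611 Ω
  Z3: Z = 1/(jωC) = -j/(ω·C) = 0 - j2.139e+05 Ω
Step 3 — With open output, the series arm Z2 and the output shunt Z3 appear in series to ground: Z2 + Z3 = 0 - j2.155e+05 Ω.
Step 4 — Parallel with input shunt Z1: Z_in = Z1 || (Z2 + Z3) = 330 - j0.5053 Ω = 330∠-0.1° Ω.
Step 5 — Source phasor: V = 47.3∠159.4° V = -44.28 + j16.64 V.
Step 6 — Current: I = V / Z = -0.1342 + j0.05023 A = 0.1433∠159.5° A.
Step 7 — Complex power: S = V·I* = 6.78 - j0.01038 VA.
Step 8 — Real power: P = Re(S) = 6.78 W.
Step 9 — Reactive power: Q = Im(S) = -0.01038 VAR.
Step 10 — Apparent power: |S| = 6.78 VA.
Step 11 — Power factor: PF = P/|S| = 1 (leading).

(a) P = 6.78 W  (b) Q = -0.01038 VAR  (c) S = 6.78 VA  (d) PF = 1 (leading)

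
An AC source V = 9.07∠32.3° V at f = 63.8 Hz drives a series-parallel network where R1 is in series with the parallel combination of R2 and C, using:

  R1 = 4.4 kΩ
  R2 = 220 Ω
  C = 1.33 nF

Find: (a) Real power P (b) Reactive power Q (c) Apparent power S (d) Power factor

Step 1 — Angular frequency: ω = 2π·f = 2π·63.8 = 400.9 rad/s.
Step 2 — Component impedances:
  R1: Z = R = 4400 Ω
  R2: Z = R = 220 Ω
  C: Z = 1/(jωC) = -j/(ω·C) = 0 - j1.876e+06 Ω
Step 3 — Parallel branch: R2 || C = 1/(1/R2 + 1/C) = 220 - j0.0258 Ω.
Step 4 — Series with R1: Z_total = R1 + (R2 || C) = 4620 - j0.0258 Ω = 4620∠-0.0° Ω.
Step 5 — Source phasor: V = 9.07∠32.3° V = 7.667 + j4.847 V.
Step 6 — Current: I = V / Z = 0.001659 + j0.001049 A = 0.001963∠32.3° A.
Step 7 — Complex power: S = V·I* = 0.01781 - j9.946e-08 VA.
Step 8 — Real power: P = Re(S) = 0.01781 W.
Step 9 — Reactive power: Q = Im(S) = -9.946e-08 VAR.
Step 10 — Apparent power: |S| = 0.01781 VA.
Step 11 — Power factor: PF = P/|S| = 1 (leading).

(a) P = 0.01781 W  (b) Q = -9.946e-08 VAR  (c) S = 0.01781 VA  (d) PF = 1 (leading)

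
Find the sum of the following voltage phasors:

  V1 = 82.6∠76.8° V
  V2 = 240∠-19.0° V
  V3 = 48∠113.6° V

Step 1 — Convert each phasor to rectangular form:
  V1 = 82.6·(cos(76.8°) + j·sin(76.8°)) = 18.86 + j80.42 V
  V2 = 240·(cos(-19.0°) + j·sin(-19.0°)) = 226.9 - j78.14 V
  V3 = 48·(cos(113.6°) + j·sin(113.6°)) = -19.22 + j43.99 V
Step 2 — Sum components: V_total = 226.6 + j46.27 V.
Step 3 — Convert to polar: |V_total| = 231.2 V, ∠V_total = 11.5°.

V_total = 231.2∠11.5° V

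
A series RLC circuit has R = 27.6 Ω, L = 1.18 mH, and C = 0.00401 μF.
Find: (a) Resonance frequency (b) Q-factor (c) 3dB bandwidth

Step 1 — Resonance condition Im(Z)=0 gives ω₀ = 1/√(LC).
Step 2 — ω₀ = 1/√(0.00118·4.01e-09) = 4.597e+05 rad/s.
Step 3 — f₀ = ω₀/(2π) = 7.317e+04 Hz.
Step 4 — Series Q: Q = ω₀L/R = 4.597e+05·0.00118/27.6 = 19.65.
Step 5 — 3dB bandwidth: Δω = ω₀/Q = 2.339e+04 rad/s; BW = Δω/(2π) = 3723 Hz.

(a) f₀ = 7.317e+04 Hz  (b) Q = 19.65  (c) BW = 3723 Hz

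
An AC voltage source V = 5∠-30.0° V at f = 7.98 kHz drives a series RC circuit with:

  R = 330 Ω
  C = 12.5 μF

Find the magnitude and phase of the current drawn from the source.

Step 1 — Angular frequency: ω = 2π·f = 2π·7980 = 5.014e+04 rad/s.
Step 2 — Component impedances:
  R: Z = R = 330 Ω
  C: Z = 1/(jωC) = -j/(ω·C) = 0 - j1.596 Ω
Step 3 — Series combination: Z_total = R + C = 330 - j1.596 Ω = 330∠-0.3° Ω.
Step 4 — Source phasor: V = 5∠-30.0° V = 4.33 - j2.5 V.
Step 5 — Ohm's law: I = V / Z_total = (4.33 - j2.5) / (330 - j1.596) = 0.01316 - j0.007512 A.
Step 6 — Convert to polar: |I| = 0.01515 A, ∠I = -29.7°.

I = 0.01515∠-29.7° A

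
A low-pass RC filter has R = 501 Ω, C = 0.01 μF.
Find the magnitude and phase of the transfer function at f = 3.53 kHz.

Step 1 — Angular frequency: ω = 2π·3530 = 2.218e+04 rad/s.
Step 2 — Transfer function: H(jω) = 1/(1 + jωRC).
Step 3 — Denominator: 1 + jωRC = 1 + j·2.218e+04·501·1e-08 = 1 + j0.1111.
Step 4 — H = 0.9878 - j0.1098.
Step 5 — Magnitude: |H| = 0.9939 (-0.1 dB); phase: φ = -6.3°.

|H| = 0.9939 (-0.1 dB), φ = -6.3°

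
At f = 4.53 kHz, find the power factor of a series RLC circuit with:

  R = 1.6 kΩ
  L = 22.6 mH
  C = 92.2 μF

Step 1 — Angular frequency: ω = 2π·f = 2π·4530 = 2.846e+04 rad/s.
Step 2 — Component impedances:
  R: Z = R = 1600 Ω
  L: Z = jωL = j·2.846e+04·0.0226 = 0 + j643.3 Ω
  C: Z = 1/(jωC) = -j/(ω·C) = 0 - j0.3811 Ω
Step 3 — Series combination: Z_total = R + L + C = 1600 + j642.9 Ω = 1724∠21.9° Ω.
Step 4 — Power factor: PF = cos(φ) = Re(Z)/|Z| = 1600/1724.3 = 0.9279.
Step 5 — Type: Im(Z) = 642.9 ⇒ lagging (phase φ = 21.9°).

PF = 0.9279 (lagging, φ = 21.9°)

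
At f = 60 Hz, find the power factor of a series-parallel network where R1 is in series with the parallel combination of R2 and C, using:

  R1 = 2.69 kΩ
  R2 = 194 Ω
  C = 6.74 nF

Step 1 — Angular frequency: ω = 2π·f = 2π·60 = 377 rad/s.
Step 2 — Component impedances:
  R1: Z = R = 2690 Ω
  R2: Z = R = 194 Ω
  C: Z = 1/(jωC) = -j/(ω·C) = 0 - j3.936e+05 Ω
Step 3 — Parallel branch: R2 || C = 1/(1/R2 + 1/C) = 194 - j0.09563 Ω.
Step 4 — Series with R1: Z_total = R1 + (R2 || C) = 2884 - j0.09563 Ω = 2884∠-0.0° Ω.
Step 5 — Power factor: PF = cos(φ) = Re(Z)/|Z| = 2884/2884 = 1.
Step 6 — Type: Im(Z) = -0.09563 ⇒ leading (phase φ = -0.0°).

PF = 1 (leading, φ = -0.0°)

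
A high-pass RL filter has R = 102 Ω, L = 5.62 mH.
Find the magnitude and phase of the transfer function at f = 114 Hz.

Step 1 — Angular frequency: ω = 2π·114 = 716.3 rad/s.
Step 2 — Transfer function: H(jω) = jωL/(R + jωL).
Step 3 — Numerator jωL = j·4.026; denominator R + jωL = 102 + j4.026.
Step 4 — H = 0.001555 + j0.0394.
Step 5 — Magnitude: |H| = 0.03944 (-28.1 dB); phase: φ = 87.7°.

|H| = 0.03944 (-28.1 dB), φ = 87.7°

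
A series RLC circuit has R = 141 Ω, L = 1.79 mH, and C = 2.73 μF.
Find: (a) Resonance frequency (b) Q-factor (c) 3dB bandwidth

Step 1 — Resonance condition Im(Z)=0 gives ω₀ = 1/√(LC).
Step 2 — ω₀ = 1/√(0.00179·2.73e-06) = 1.431e+04 rad/s.
Step 3 — f₀ = ω₀/(2π) = 2277 Hz.
Step 4 — Series Q: Q = ω₀L/R = 1.431e+04·0.00179/141 = 0.1816.
Step 5 — 3dB bandwidth: Δω = ω₀/Q = 7.877e+04 rad/s; BW = Δω/(2π) = 1.254e+04 Hz.

(a) f₀ = 2277 Hz  (b) Q = 0.1816  (c) BW = 1.254e+04 Hz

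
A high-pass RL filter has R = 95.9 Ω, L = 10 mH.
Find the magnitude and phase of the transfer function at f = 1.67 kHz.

Step 1 — Angular frequency: ω = 2π·1670 = 1.049e+04 rad/s.
Step 2 — Transfer function: H(jω) = jωL/(R + jωL).
Step 3 — Numerator jωL = j·104.9; denominator R + jωL = 95.9 + j104.9.
Step 4 — H = 0.5449 + j0.498.
Step 5 — Magnitude: |H| = 0.7382 (-2.6 dB); phase: φ = 42.4°.

|H| = 0.7382 (-2.6 dB), φ = 42.4°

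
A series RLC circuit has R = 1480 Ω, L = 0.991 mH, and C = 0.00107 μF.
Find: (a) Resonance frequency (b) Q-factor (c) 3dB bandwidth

Step 1 — Resonance condition Im(Z)=0 gives ω₀ = 1/√(LC).
Step 2 — ω₀ = 1/√(0.000991·1.07e-09) = 9.711e+05 rad/s.
Step 3 — f₀ = ω₀/(2π) = 1.546e+05 Hz.
Step 4 — Series Q: Q = ω₀L/R = 9.711e+05·0.000991/1480 = 0.6503.
Step 5 — 3dB bandwidth: Δω = ω₀/Q = 1.493e+06 rad/s; BW = Δω/(2π) = 2.377e+05 Hz.

(a) f₀ = 1.546e+05 Hz  (b) Q = 0.6503  (c) BW = 2.377e+05 Hz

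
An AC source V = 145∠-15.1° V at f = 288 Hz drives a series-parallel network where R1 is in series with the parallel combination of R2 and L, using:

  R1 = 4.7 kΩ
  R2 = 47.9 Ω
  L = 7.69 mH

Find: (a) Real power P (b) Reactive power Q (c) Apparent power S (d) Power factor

Step 1 — Angular frequency: ω = 2π·f = 2π·288 = 1810 rad/s.
Step 2 — Component impedances:
  R1: Z = R = 4700 Ω
  R2: Z = R = 47.9 Ω
  L: Z = jωL = j·1810·0.00769 = 0 + j13.92 Ω
Step 3 — Parallel branch: R2 || L = 1/(1/R2 + 1/L) = 3.728 + j12.83 Ω.
Step 4 — Series with R1: Z_total = R1 + (R2 || L) = 4704 + j12.83 Ω = 4704∠0.2° Ω.
Step 5 — Source phasor: V = 145∠-15.1° V = 140 - j37.77 V.
Step 6 — Current: I = V / Z = 0.02974 - j0.008112 A = 0.03083∠-15.3° A.
Step 7 — Complex power: S = V·I* = 4.47 + j0.01219 VA.
Step 8 — Real power: P = Re(S) = 4.47 W.
Step 9 — Reactive power: Q = Im(S) = 0.01219 VAR.
Step 10 — Apparent power: |S| = 4.47 VA.
Step 11 — Power factor: PF = P/|S| = 1 (lagging).

(a) P = 4.47 W  (b) Q = 0.01219 VAR  (c) S = 4.47 VA  (d) PF = 1 (lagging)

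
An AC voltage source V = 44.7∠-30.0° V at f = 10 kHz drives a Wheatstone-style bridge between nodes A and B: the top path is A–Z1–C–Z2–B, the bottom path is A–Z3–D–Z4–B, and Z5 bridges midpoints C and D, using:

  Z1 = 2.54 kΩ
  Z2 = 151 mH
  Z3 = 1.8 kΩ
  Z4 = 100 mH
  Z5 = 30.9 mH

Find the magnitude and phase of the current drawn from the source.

Step 1 — Angular frequency: ω = 2π·f = 2π·1e+04 = 6.283e+04 rad/s.
Step 2 — Component impedances:
  Z1: Z = R = 2540 Ω
  Z2: Z = jωL = j·6.283e+04·0.151 = 0 + j9488 Ω
  Z3: Z = R = 1800 Ω
  Z4: Z = jωL = j·6.283e+04·0.1 = 0 + j6283 Ω
  Z5: Z = jωL = j·6.283e+04·0.0309 = 0 + j1942 Ω
Step 3 — Bridge requires nodal analysis (the Z5 bridge couples midpoints C and D, so the two paths cannot be reduced to a simple series/parallel combination). Setting node B to ground and injecting 1 A at node A, the 3-node admittance system at A, C, D solves to V_A = Z_AB = 1054 + j3780 Ω = 3924∠74.4° Ω.
Step 4 — Source phasor: V = 44.7∠-30.0° V = 38.71 - j22.35 V.
Step 5 — Ohm's law: I = V / Z_total = (38.71 - j22.35) / (1054 + j3780) = -0.002838 - j0.01103 A.
Step 6 — Convert to polar: |I| = 0.01139 A, ∠I = -104.4°.

I = 0.01139∠-104.4° A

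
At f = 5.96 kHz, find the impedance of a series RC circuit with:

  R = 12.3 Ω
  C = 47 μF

Step 1 — Angular frequency: ω = 2π·f = 2π·5960 = 3.745e+04 rad/s.
Step 2 — Component impedances:
  R: Z = R = 12.3 Ω
  C: Z = 1/(jωC) = -j/(ω·C) = 0 - j0.5682 Ω
Step 3 — Series combination: Z_total = R + C = 12.3 - j0.5682 Ω = 12.31∠-2.6° Ω.

Z = 12.3 - j0.5682 Ω = 12.31∠-2.6° Ω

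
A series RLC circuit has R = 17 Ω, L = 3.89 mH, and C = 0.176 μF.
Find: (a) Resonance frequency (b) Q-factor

Step 1 — Resonance condition Im(Z)=0 gives ω₀ = 1/√(LC).
Step 2 — ω₀ = 1/√(0.00389·1.76e-07) = 3.822e+04 rad/s.
Step 3 — f₀ = ω₀/(2π) = 6083 Hz.
Step 4 — Series Q: Q = ω₀L/R = 3.822e+04·0.00389/17 = 8.745.

(a) f₀ = 6083 Hz  (b) Q = 8.745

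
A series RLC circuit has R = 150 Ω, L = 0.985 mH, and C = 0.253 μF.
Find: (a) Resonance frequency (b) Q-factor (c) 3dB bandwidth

Step 1 — Resonance condition Im(Z)=0 gives ω₀ = 1/√(LC).
Step 2 — ω₀ = 1/√(0.000985·2.53e-07) = 6.335e+04 rad/s.
Step 3 — f₀ = ω₀/(2π) = 1.008e+04 Hz.
Step 4 — Series Q: Q = ω₀L/R = 6.335e+04·0.000985/150 = 0.416.
Step 5 — 3dB bandwidth: Δω = ω₀/Q = 1.523e+05 rad/s; BW = Δω/(2π) = 2.424e+04 Hz.

(a) f₀ = 1.008e+04 Hz  (b) Q = 0.416  (c) BW = 2.424e+04 Hz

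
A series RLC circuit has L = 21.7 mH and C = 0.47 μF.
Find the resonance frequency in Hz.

Step 1 — Resonance condition Im(Z)=0 gives ω₀ = 1/√(LC).
Step 2 — ω₀ = 1/√(0.0217·4.7e-07) = 9902 rad/s.
Step 3 — f₀ = ω₀/(2π) = 1576 Hz.

f₀ = 1576 Hz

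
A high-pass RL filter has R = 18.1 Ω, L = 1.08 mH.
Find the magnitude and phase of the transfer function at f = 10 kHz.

Step 1 — Angular frequency: ω = 2π·1e+04 = 6.283e+04 rad/s.
Step 2 — Transfer function: H(jω) = jωL/(R + jωL).
Step 3 — Numerator jωL = j·67.86; denominator R + jωL = 18.1 + j67.86.
Step 4 — H = 0.9336 + j0.249.
Step 5 — Magnitude: |H| = 0.9662 (-0.3 dB); phase: φ = 14.9°.

|H| = 0.9662 (-0.3 dB), φ = 14.9°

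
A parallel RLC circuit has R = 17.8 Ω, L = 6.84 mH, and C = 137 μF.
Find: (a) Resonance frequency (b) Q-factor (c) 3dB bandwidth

Step 1 — Resonance: ω₀ = 1/√(LC) = 1/√(0.00684·0.000137) = 1033 rad/s.
Step 2 — f₀ = ω₀/(2π) = 164.4 Hz.
Step 3 — Parallel Q: Q = R/(ω₀L) = 17.8/(1033·0.00684) = 2.519.
Step 4 — Bandwidth: Δω = ω₀/Q = 410.1 rad/s; BW = Δω/(2π) = 65.26 Hz.

(a) f₀ = 164.4 Hz  (b) Q = 2.519  (c) BW = 65.26 Hz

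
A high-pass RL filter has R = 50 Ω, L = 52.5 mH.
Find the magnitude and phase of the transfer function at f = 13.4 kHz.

Step 1 — Angular frequency: ω = 2π·1.34e+04 = 8.419e+04 rad/s.
Step 2 — Transfer function: H(jω) = jωL/(R + jωL).
Step 3 — Numerator jωL = j·4420; denominator R + jωL = 50 + j4420.
Step 4 — H = 0.9999 + j0.01131.
Step 5 — Magnitude: |H| = 0.9999 (-0.0 dB); phase: φ = 0.6°.

|H| = 0.9999 (-0.0 dB), φ = 0.6°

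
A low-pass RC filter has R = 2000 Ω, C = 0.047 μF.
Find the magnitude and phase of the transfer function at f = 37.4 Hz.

Step 1 — Angular frequency: ω = 2π·37.4 = 235 rad/s.
Step 2 — Transfer function: H(jω) = 1/(1 + jωRC).
Step 3 — Denominator: 1 + jωRC = 1 + j·235·2000·4.7e-08 = 1 + j0.02209.
Step 4 — H = 0.9995 - j0.02208.
Step 5 — Magnitude: |H| = 0.9998 (-0.0 dB); phase: φ = -1.3°.

|H| = 0.9998 (-0.0 dB), φ = -1.3°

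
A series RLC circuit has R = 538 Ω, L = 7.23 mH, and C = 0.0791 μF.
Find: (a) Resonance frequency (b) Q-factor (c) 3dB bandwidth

Step 1 — Resonance: ω₀ = 1/√(LC) = 1/√(0.00723·7.91e-08) = 4.182e+04 rad/s.
Step 2 — f₀ = ω₀/(2π) = 6655 Hz.
Step 3 — Series Q: Q = ω₀L/R = 4.182e+04·0.00723/538 = 0.562.
Step 4 — Bandwidth: Δω = ω₀/Q = 7.441e+04 rad/s; BW = Δω/(2π) = 1.184e+04 Hz.

(a) f₀ = 6655 Hz  (b) Q = 0.562  (c) BW = 1.184e+04 Hz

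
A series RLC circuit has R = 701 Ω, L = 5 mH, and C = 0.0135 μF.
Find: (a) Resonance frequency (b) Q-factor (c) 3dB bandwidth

Step 1 — Resonance: ω₀ = 1/√(LC) = 1/√(0.005·1.35e-08) = 1.217e+05 rad/s.
Step 2 — f₀ = ω₀/(2π) = 1.937e+04 Hz.
Step 3 — Series Q: Q = ω₀L/R = 1.217e+05·0.005/701 = 0.8682.
Step 4 — Bandwidth: Δω = ω₀/Q = 1.402e+05 rad/s; BW = Δω/(2π) = 2.231e+04 Hz.

(a) f₀ = 1.937e+04 Hz  (b) Q = 0.8682  (c) BW = 2.231e+04 Hz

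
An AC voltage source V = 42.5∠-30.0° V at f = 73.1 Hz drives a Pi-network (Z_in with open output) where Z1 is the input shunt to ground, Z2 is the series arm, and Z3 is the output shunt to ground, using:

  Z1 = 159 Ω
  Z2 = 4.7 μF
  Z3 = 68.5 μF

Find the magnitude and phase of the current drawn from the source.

Step 1 — Angular frequency: ω = 2π·f = 2π·73.1 = 459.3 rad/s.
Step 2 — Component impedances:
  Z1: Z = R = 159 Ω
  Z2: Z = 1/(jωC) = -j/(ω·C) = 0 - j463.2 Ω
  Z3: Z = 1/(jωC) = -j/(ω·C) = 0 - j31.78 Ω
Step 3 — With open output, the series arm Z2 and the output shunt Z3 appear in series to ground: Z2 + Z3 = 0 - j495 Ω.
Step 4 — Parallel with input shunt Z1: Z_in = Z1 || (Z2 + Z3) = 144.1 - j46.29 Ω = 151.4∠-17.8° Ω.
Step 5 — Source phasor: V = 42.5∠-30.0° V = 36.81 - j21.25 V.
Step 6 — Ohm's law: I = V / Z_total = (36.81 - j21.25) / (144.1 - j46.29) = 0.2744 - j0.0593 A.
Step 7 — Convert to polar: |I| = 0.2807 A, ∠I = -12.2°.

I = 0.2807∠-12.2° A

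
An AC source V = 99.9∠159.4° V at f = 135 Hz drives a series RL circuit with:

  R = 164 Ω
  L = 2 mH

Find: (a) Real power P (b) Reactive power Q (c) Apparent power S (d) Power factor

Step 1 — Angular frequency: ω = 2π·f = 2π·135 = 848.2 rad/s.
Step 2 — Component impedances:
  R: Z = R = 164 Ω
  L: Z = jωL = j·848.2·0.002 = 0 + j1.696 Ω
Step 3 — Series combination: Z_total = R + L = 164 + j1.696 Ω = 164∠0.6° Ω.
Step 4 — Source phasor: V = 99.9∠159.4° V = -93.51 + j35.15 V.
Step 5 — Current: I = V / Z = -0.5679 + j0.2202 A = 0.6091∠158.8° A.
Step 6 — Complex power: S = V·I* = 60.85 + j0.6294 VA.
Step 7 — Real power: P = Re(S) = 60.85 W.
Step 8 — Reactive power: Q = Im(S) = 0.6294 VAR.
Step 9 — Apparent power: |S| = 60.85 VA.
Step 10 — Power factor: PF = P/|S| = 0.9999 (lagging).

(a) P = 60.85 W  (b) Q = 0.6294 VAR  (c) S = 60.85 VA  (d) PF = 0.9999 (lagging)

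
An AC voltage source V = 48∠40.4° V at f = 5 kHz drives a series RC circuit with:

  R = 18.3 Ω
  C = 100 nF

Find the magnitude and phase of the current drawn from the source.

Step 1 — Angular frequency: ω = 2π·f = 2π·5000 = 3.142e+04 rad/s.
Step 2 — Component impedances:
  R: Z = R = 18.3 Ω
  C: Z = 1/(jωC) = -j/(ω·C) = 0 - j318.3 Ω
Step 3 — Series combination: Z_total = R + C = 18.3 - j318.3 Ω = 318.8∠-86.7° Ω.
Step 4 — Source phasor: V = 48∠40.4° V = 36.55 + j31.11 V.
Step 5 — Ohm's law: I = V / Z_total = (36.55 + j31.11) / (18.3 - j318.3) = -0.09083 + j0.1201 A.
Step 6 — Convert to polar: |I| = 0.1505 A, ∠I = 127.1°.

I = 0.1505∠127.1° A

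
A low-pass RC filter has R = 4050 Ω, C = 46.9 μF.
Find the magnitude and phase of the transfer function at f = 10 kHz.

Step 1 — Angular frequency: ω = 2π·1e+04 = 6.283e+04 rad/s.
Step 2 — Transfer function: H(jω) = 1/(1 + jωRC).
Step 3 — Denominator: 1 + jωRC = 1 + j·6.283e+04·4050·4.69e-05 = 1 + j1.193e+04.
Step 4 — H = 7.021e-09 - j8.379e-05.
Step 5 — Magnitude: |H| = 8.379e-05 (-81.5 dB); phase: φ = -90.0°.

|H| = 8.379e-05 (-81.5 dB), φ = -90.0°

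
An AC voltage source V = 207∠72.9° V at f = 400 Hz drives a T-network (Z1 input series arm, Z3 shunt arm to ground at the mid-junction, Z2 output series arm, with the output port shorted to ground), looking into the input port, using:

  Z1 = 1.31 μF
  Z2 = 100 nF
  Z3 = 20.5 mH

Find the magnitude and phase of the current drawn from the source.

Step 1 — Angular frequency: ω = 2π·f = 2π·400 = 2513 rad/s.
Step 2 — Component impedances:
  Z1: Z = 1/(jωC) = -j/(ω·C) = 0 - j303.7 Ω
  Z2: Z = 1/(jωC) = -j/(ω·C) = 0 - j3979 Ω
  Z3: Z = jωL = j·2513·0.0205 = 0 + j51.52 Ω
Step 3 — With the output port shorted to ground, the output series arm Z2 runs from the junction to ground; the shunt arm Z3 also runs from the junction to ground. They appear in parallel: Z3 || Z2 = 0 + j52.2 Ω.
Step 4 — Series with input arm Z1: Z_in = Z1 + (Z3 || Z2) = 0 - j251.5 Ω = 251.5∠-90.0° Ω.
Step 5 — Source phasor: V = 207∠72.9° V = 60.87 + j197.8 V.
Step 6 — Ohm's law: I = V / Z_total = (60.87 + j197.8) / (0 - j251.5) = -0.7866 + j0.242 A.
Step 7 — Convert to polar: |I| = 0.823 A, ∠I = 162.9°.

I = 0.823∠162.9° A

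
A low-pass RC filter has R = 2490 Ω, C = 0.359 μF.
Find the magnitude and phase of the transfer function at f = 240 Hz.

Step 1 — Angular frequency: ω = 2π·240 = 1508 rad/s.
Step 2 — Transfer function: H(jω) = 1/(1 + jωRC).
Step 3 — Denominator: 1 + jωRC = 1 + j·1508·2490·3.59e-07 = 1 + j1.348.
Step 4 — H = 0.355 - j0.4785.
Step 5 — Magnitude: |H| = 0.5958 (-4.5 dB); phase: φ = -53.4°.

|H| = 0.5958 (-4.5 dB), φ = -53.4°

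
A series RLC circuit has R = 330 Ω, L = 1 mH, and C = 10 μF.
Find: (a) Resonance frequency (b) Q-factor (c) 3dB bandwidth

Step 1 — Resonance: ω₀ = 1/√(LC) = 1/√(0.001·1e-05) = 1e+04 rad/s.
Step 2 — f₀ = ω₀/(2π) = 1592 Hz.
Step 3 — Series Q: Q = ω₀L/R = 1e+04·0.001/330 = 0.0303.
Step 4 — Bandwidth: Δω = ω₀/Q = 3.3e+05 rad/s; BW = Δω/(2π) = 5.252e+04 Hz.

(a) f₀ = 1592 Hz  (b) Q = 0.0303  (c) BW = 5.252e+04 Hz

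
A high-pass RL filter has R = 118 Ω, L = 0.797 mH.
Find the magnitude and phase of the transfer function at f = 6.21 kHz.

Step 1 — Angular frequency: ω = 2π·6210 = 3.902e+04 rad/s.
Step 2 — Transfer function: H(jω) = jωL/(R + jωL).
Step 3 — Numerator jωL = j·31.1; denominator R + jωL = 118 + j31.1.
Step 4 — H = 0.06494 + j0.2464.
Step 5 — Magnitude: |H| = 0.2548 (-11.9 dB); phase: φ = 75.2°.

|H| = 0.2548 (-11.9 dB), φ = 75.2°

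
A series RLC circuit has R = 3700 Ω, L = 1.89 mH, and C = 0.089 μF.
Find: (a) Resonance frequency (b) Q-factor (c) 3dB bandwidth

Step 1 — Resonance: ω₀ = 1/√(LC) = 1/√(0.00189·8.9e-08) = 7.71e+04 rad/s.
Step 2 — f₀ = ω₀/(2π) = 1.227e+04 Hz.
Step 3 — Series Q: Q = ω₀L/R = 7.71e+04·0.00189/3700 = 0.03939.
Step 4 — Bandwidth: Δω = ω₀/Q = 1.958e+06 rad/s; BW = Δω/(2π) = 3.116e+05 Hz.

(a) f₀ = 1.227e+04 Hz  (b) Q = 0.03939  (c) BW = 3.116e+05 Hz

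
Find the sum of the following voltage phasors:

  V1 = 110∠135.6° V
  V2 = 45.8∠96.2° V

Step 1 — Convert each phasor to rectangular form:
  V1 = 110·(cos(135.6°) + j·sin(135.6°)) = -78.59 + j76.96 V
  V2 = 45.8·(cos(96.2°) + j·sin(96.2°)) = -4.946 + j45.53 V
Step 2 — Sum components: V_total = -83.54 + j122.5 V.
Step 3 — Convert to polar: |V_total| = 148.3 V, ∠V_total = 124.3°.

V_total = 148.3∠124.3° V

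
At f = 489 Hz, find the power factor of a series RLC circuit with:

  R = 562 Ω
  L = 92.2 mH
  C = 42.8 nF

Step 1 — Angular frequency: ω = 2π·f = 2π·489 = 3072 rad/s.
Step 2 — Component impedances:
  R: Z = R = 562 Ω
  L: Z = jωL = j·3072·0.0922 = 0 + j283.3 Ω
  C: Z = 1/(jωC) = -j/(ω·C) = 0 - j7604 Ω
Step 3 — Series combination: Z_total = R + L + C = 562 - j7321 Ω = 7343∠-85.6° Ω.
Step 4 — Power factor: PF = cos(φ) = Re(Z)/|Z| = 562/7343 = 0.07654.
Step 5 — Type: Im(Z) = -7321 ⇒ leading (phase φ = -85.6°).

PF = 0.07654 (leading, φ = -85.6°)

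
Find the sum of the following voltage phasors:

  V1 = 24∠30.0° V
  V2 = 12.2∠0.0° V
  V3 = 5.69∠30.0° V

Step 1 — Convert each phasor to rectangular form:
  V1 = 24·(cos(30.0°) + j·sin(30.0°)) = 20.78 + j12 V
  V2 = 12.2·(cos(0.0°) + j·sin(0.0°)) = 12.2 V
  V3 = 5.69·(cos(30.0°) + j·sin(30.0°)) = 4.928 + j2.845 V
Step 2 — Sum components: V_total = 37.91 + j14.84 V.
Step 3 — Convert to polar: |V_total| = 40.72 V, ∠V_total = 21.4°.

V_total = 40.72∠21.4° V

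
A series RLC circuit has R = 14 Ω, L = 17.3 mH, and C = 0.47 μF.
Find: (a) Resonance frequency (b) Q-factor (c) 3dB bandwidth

Step 1 — Resonance condition Im(Z)=0 gives ω₀ = 1/√(LC).
Step 2 — ω₀ = 1/√(0.0173·4.7e-07) = 1.109e+04 rad/s.
Step 3 — f₀ = ω₀/(2π) = 1765 Hz.
Step 4 — Series Q: Q = ω₀L/R = 1.109e+04·0.0173/14 = 13.7.
Step 5 — 3dB bandwidth: Δω = ω₀/Q = 809.2 rad/s; BW = Δω/(2π) = 128.8 Hz.

(a) f₀ = 1765 Hz  (b) Q = 13.7  (c) BW = 128.8 Hz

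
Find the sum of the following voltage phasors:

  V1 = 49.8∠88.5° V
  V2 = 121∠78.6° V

Step 1 — Convert each phasor to rectangular form:
  V1 = 49.8·(cos(88.5°) + j·sin(88.5°)) = 1.304 + j49.78 V
  V2 = 121·(cos(78.6°) + j·sin(78.6°)) = 23.92 + j118.6 V
Step 2 — Sum components: V_total = 25.22 + j168.4 V.
Step 3 — Convert to polar: |V_total| = 170.3 V, ∠V_total = 81.5°.

V_total = 170.3∠81.5° V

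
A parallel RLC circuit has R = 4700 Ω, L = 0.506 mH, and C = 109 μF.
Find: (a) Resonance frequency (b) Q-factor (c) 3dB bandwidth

Step 1 — Resonance: ω₀ = 1/√(LC) = 1/√(0.000506·0.000109) = 4258 rad/s.
Step 2 — f₀ = ω₀/(2π) = 677.7 Hz.
Step 3 — Parallel Q: Q = R/(ω₀L) = 4700/(4258·0.000506) = 2181.
Step 4 — Bandwidth: Δω = ω₀/Q = 1.952 rad/s; BW = Δω/(2π) = 0.3107 Hz.

(a) f₀ = 677.7 Hz  (b) Q = 2181  (c) BW = 0.3107 Hz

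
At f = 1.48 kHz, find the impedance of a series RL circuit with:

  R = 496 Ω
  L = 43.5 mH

Step 1 — Angular frequency: ω = 2π·f = 2π·1480 = 9299 rad/s.
Step 2 — Component impedances:
  R: Z = R = 496 Ω
  L: Z = jωL = j·9299·0.0435 = 0 + j404.5 Ω
Step 3 — Series combination: Z_total = R + L = 496 + j404.5 Ω = 640∠39.2° Ω.

Z = 496 + j404.5 Ω = 640∠39.2° Ω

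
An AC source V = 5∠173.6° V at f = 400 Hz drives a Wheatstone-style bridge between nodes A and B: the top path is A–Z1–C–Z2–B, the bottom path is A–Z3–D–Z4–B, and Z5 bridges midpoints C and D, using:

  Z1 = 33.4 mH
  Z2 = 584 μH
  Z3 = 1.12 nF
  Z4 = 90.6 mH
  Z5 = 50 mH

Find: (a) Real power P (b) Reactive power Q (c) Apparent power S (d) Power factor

Step 1 — Angular frequency: ω = 2π·f = 2π·400 = 2513 rad/s.
Step 2 — Component impedances:
  Z1: Z = jωL = j·2513·0.0334 = 0 + j83.94 Ω
  Z2: Z = jωL = j·2513·0.000584 = 0 + j1.468 Ω
  Z3: Z = 1/(jωC) = -j/(ω·C) = 0 - j3.553e+05 Ω
  Z4: Z = jωL = j·2513·0.0906 = 0 + j227.7 Ω
  Z5: Z = jωL = j·2513·0.05 = 0 + j125.7 Ω
Step 3 — Bridge requires nodal analysis (the Z5 bridge couples midpoints C and D, so the two paths cannot be reduced to a simple series/parallel combination). Setting node B to ground and injecting 1 A at node A, the 3-node admittance system at A, C, D solves to V_A = Z_AB = 0 + j85.43 Ω = 85.43∠90.0° Ω.
Step 4 — Source phasor: V = 5∠173.6° V = -4.969 + j0.5573 V.
Step 5 — Current: I = V / Z = 0.006524 + j0.05817 A = 0.05853∠83.6° A.
Step 6 — Complex power: S = V·I* = 0 + j0.2927 VA.
Step 7 — Real power: P = Re(S) = 0 W.
Step 8 — Reactive power: Q = Im(S) = 0.2927 VAR.
Step 9 — Apparent power: |S| = 0.2927 VA.
Step 10 — Power factor: PF = P/|S| = 0 (lagging).

(a) P = 0 W  (b) Q = 0.2927 VAR  (c) S = 0.2927 VA  (d) PF = 0 (lagging)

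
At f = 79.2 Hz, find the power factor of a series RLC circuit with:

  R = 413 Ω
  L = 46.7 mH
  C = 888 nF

Step 1 — Angular frequency: ω = 2π·f = 2π·79.2 = 497.6 rad/s.
Step 2 — Component impedances:
  R: Z = R = 413 Ω
  L: Z = jωL = j·497.6·0.0467 = 0 + j23.24 Ω
  C: Z = 1/(jωC) = -j/(ω·C) = 0 - j2263 Ω
Step 3 — Series combination: Z_total = R + L + C = 413 - j2240 Ω = 2278∠-79.6° Ω.
Step 4 — Power factor: PF = cos(φ) = Re(Z)/|Z| = 413/2278 = 0.1813.
Step 5 — Type: Im(Z) = -2240 ⇒ leading (phase φ = -79.6°).

PF = 0.1813 (leading, φ = -79.6°)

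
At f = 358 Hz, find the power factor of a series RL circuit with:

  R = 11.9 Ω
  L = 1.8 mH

Step 1 — Angular frequency: ω = 2π·f = 2π·358 = 2249 rad/s.
Step 2 — Component impedances:
  R: Z = R = 11.9 Ω
  L: Z = jωL = j·2249·0.0018 = 0 + j4.049 Ω
Step 3 — Series combination: Z_total = R + L = 11.9 + j4.049 Ω = 12.57∠18.8° Ω.
Step 4 — Power factor: PF = cos(φ) = Re(Z)/|Z| = 11.9/12.57 = 0.9467.
Step 5 — Type: Im(Z) = 4.049 ⇒ lagging (phase φ = 18.8°).

PF = 0.9467 (lagging, φ = 18.8°)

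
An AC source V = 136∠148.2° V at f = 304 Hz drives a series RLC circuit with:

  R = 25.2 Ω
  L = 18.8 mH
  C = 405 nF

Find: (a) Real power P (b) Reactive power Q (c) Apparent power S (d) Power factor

Step 1 — Angular frequency: ω = 2π·f = 2π·304 = 1910 rad/s.
Step 2 — Component impedances:
  R: Z = R = 25.2 Ω
  L: Z = jωL = j·1910·0.0188 = 0 + j35.91 Ω
  C: Z = 1/(jωC) = -j/(ω·C) = 0 - j1293 Ω
Step 3 — Series combination: Z_total = R + L + C = 25.2 - j1257 Ω = 1257∠-88.9° Ω.
Step 4 — Source phasor: V = 136∠148.2° V = -115.6 + j71.67 V.
Step 5 — Current: I = V / Z = -0.05884 - j0.09079 A = 0.1082∠-122.9° A.
Step 6 — Complex power: S = V·I* = 0.295 - j14.71 VA.
Step 7 — Real power: P = Re(S) = 0.295 W.
Step 8 — Reactive power: Q = Im(S) = -14.71 VAR.
Step 9 — Apparent power: |S| = 14.71 VA.
Step 10 — Power factor: PF = P/|S| = 0.02005 (leading).

(a) P = 0.295 W  (b) Q = -14.71 VAR  (c) S = 14.71 VA  (d) PF = 0.02005 (leading)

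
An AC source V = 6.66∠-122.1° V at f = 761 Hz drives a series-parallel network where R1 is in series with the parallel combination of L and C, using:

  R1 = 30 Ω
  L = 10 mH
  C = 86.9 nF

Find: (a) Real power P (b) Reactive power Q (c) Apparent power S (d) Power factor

Step 1 — Angular frequency: ω = 2π·f = 2π·761 = 4782 rad/s.
Step 2 — Component impedances:
  R1: Z = R = 30 Ω
  L: Z = jωL = j·4782·0.01 = 0 + j47.82 Ω
  C: Z = 1/(jωC) = -j/(ω·C) = 0 - j2407 Ω
Step 3 — Parallel branch: L || C = 1/(1/L + 1/C) = 0 + j48.78 Ω.
Step 4 — Series with R1: Z_total = R1 + (L || C) = 30 + j48.78 Ω = 57.27∠58.4° Ω.
Step 5 — Source phasor: V = 6.66∠-122.1° V = -3.539 - j5.642 V.
Step 6 — Current: I = V / Z = -0.1163 + j0.001036 A = 0.1163∠179.5° A.
Step 7 — Complex power: S = V·I* = 0.4057 + j0.6597 VA.
Step 8 — Real power: P = Re(S) = 0.4057 W.
Step 9 — Reactive power: Q = Im(S) = 0.6597 VAR.
Step 10 — Apparent power: |S| = 0.7745 VA.
Step 11 — Power factor: PF = P/|S| = 0.5238 (lagging).

(a) P = 0.4057 W  (b) Q = 0.6597 VAR  (c) S = 0.7745 VA  (d) PF = 0.5238 (lagging)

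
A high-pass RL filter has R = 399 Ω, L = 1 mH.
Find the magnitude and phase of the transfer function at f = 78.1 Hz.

Step 1 — Angular frequency: ω = 2π·78.1 = 490.7 rad/s.
Step 2 — Transfer function: H(jω) = jωL/(R + jωL).
Step 3 — Numerator jωL = j·0.4907; denominator R + jωL = 399 + j0.4907.
Step 4 — H = 1.513e-06 + j0.00123.
Step 5 — Magnitude: |H| = 0.00123 (-58.2 dB); phase: φ = 89.9°.

|H| = 0.00123 (-58.2 dB), φ = 89.9°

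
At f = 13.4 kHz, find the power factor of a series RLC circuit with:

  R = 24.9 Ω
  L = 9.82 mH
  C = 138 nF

Step 1 — Angular frequency: ω = 2π·f = 2π·1.34e+04 = 8.419e+04 rad/s.
Step 2 — Component impedances:
  R: Z = R = 24.9 Ω
  L: Z = jωL = j·8.419e+04·0.00982 = 0 + j826.8 Ω
  C: Z = 1/(jωC) = -j/(ω·C) = 0 - j86.07 Ω
Step 3 — Series combination: Z_total = R + L + C = 24.9 + j740.7 Ω = 741.1∠88.1° Ω.
Step 4 — Power factor: PF = cos(φ) = Re(Z)/|Z| = 24.9/741.1 = 0.0336.
Step 5 — Type: Im(Z) = 740.7 ⇒ lagging (phase φ = 88.1°).

PF = 0.0336 (lagging, φ = 88.1°)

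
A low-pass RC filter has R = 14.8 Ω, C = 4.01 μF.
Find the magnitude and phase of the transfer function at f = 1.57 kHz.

Step 1 — Angular frequency: ω = 2π·1570 = 9865 rad/s.
Step 2 — Transfer function: H(jω) = 1/(1 + jωRC).
Step 3 — Denominator: 1 + jωRC = 1 + j·9865·14.8·4.01e-06 = 1 + j0.5854.
Step 4 — H = 0.7447 - j0.436.
Step 5 — Magnitude: |H| = 0.863 (-1.3 dB); phase: φ = -30.3°.

|H| = 0.863 (-1.3 dB), φ = -30.3°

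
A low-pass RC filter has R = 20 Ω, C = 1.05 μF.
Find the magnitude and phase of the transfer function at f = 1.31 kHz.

Step 1 — Angular frequency: ω = 2π·1310 = 8231 rad/s.
Step 2 — Transfer function: H(jω) = 1/(1 + jωRC).
Step 3 — Denominator: 1 + jωRC = 1 + j·8231·20·1.05e-06 = 1 + j0.1729.
Step 4 — H = 0.971 - j0.1678.
Step 5 — Magnitude: |H| = 0.9854 (-0.1 dB); phase: φ = -9.8°.

|H| = 0.9854 (-0.1 dB), φ = -9.8°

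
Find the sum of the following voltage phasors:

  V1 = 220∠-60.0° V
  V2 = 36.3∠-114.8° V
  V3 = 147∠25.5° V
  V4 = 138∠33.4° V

Step 1 — Convert each phasor to rectangular form:
  V1 = 220·(cos(-60.0°) + j·sin(-60.0°)) = 110 - j190.5 V
  V2 = 36.3·(cos(-114.8°) + j·sin(-114.8°)) = -15.23 - j32.95 V
  V3 = 147·(cos(25.5°) + j·sin(25.5°)) = 132.7 + j63.29 V
  V4 = 138·(cos(33.4°) + j·sin(33.4°)) = 115.2 + j75.97 V
Step 2 — Sum components: V_total = 342.7 - j84.23 V.
Step 3 — Convert to polar: |V_total| = 352.9 V, ∠V_total = -13.8°.

V_total = 352.9∠-13.8° V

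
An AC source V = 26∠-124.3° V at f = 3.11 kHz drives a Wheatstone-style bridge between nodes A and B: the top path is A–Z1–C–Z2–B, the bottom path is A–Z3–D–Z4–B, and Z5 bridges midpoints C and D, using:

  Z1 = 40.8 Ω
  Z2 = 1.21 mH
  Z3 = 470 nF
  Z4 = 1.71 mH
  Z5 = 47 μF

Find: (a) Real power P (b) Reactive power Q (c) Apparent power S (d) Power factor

Step 1 — Angular frequency: ω = 2π·f = 2π·3110 = 1.954e+04 rad/s.
Step 2 — Component impedances:
  Z1: Z = R = 40.8 Ω
  Z2: Z = jωL = j·1.954e+04·0.00121 = 0 + j23.64 Ω
  Z3: Z = 1/(jωC) = -j/(ω·C) = 0 - j108.9 Ω
  Z4: Z = jωL = j·1.954e+04·0.00171 = 0 + j33.41 Ω
  Z5: Z = 1/(jωC) = -j/(ω·C) = 0 - j1.089 Ω
Step 3 — Bridge requires nodal analysis (the Z5 bridge couples midpoints C and D, so the two paths cannot be reduced to a simple series/parallel combination). Setting node B to ground and injecting 1 A at node A, the 3-node admittance system at A, C, D solves to V_A = Z_AB = 35.57 + j0.4653 Ω = 35.57∠0.7° Ω.
Step 4 — Source phasor: V = 26∠-124.3° V = -14.65 - j21.48 V.
Step 5 — Current: I = V / Z = -0.4198 - j0.5984 A = 0.731∠-125.0° A.
Step 6 — Complex power: S = V·I* = 19 + j0.2486 VA.
Step 7 — Real power: P = Re(S) = 19 W.
Step 8 — Reactive power: Q = Im(S) = 0.2486 VAR.
Step 9 — Apparent power: |S| = 19.01 VA.
Step 10 — Power factor: PF = P/|S| = 0.9999 (lagging).

(a) P = 19 W  (b) Q = 0.2486 VAR  (c) S = 19.01 VA  (d) PF = 0.9999 (lagging)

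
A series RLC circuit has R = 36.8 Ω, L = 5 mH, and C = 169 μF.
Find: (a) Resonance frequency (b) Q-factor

Step 1 — Resonance condition Im(Z)=0 gives ω₀ = 1/√(LC).
Step 2 — ω₀ = 1/√(0.005·0.000169) = 1088 rad/s.
Step 3 — f₀ = ω₀/(2π) = 173.1 Hz.
Step 4 — Series Q: Q = ω₀L/R = 1088·0.005/36.8 = 0.1478.

(a) f₀ = 173.1 Hz  (b) Q = 0.1478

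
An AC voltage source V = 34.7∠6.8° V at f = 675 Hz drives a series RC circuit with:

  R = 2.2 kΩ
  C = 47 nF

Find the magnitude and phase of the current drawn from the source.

Step 1 — Angular frequency: ω = 2π·f = 2π·675 = 4241 rad/s.
Step 2 — Component impedances:
  R: Z = R = 2200 Ω
  C: Z = 1/(jωC) = -j/(ω·C) = 0 - j5017 Ω
Step 3 — Series combination: Z_total = R + C = 2200 - j5017 Ω = 5478∠-66.3° Ω.
Step 4 — Source phasor: V = 34.7∠6.8° V = 34.46 + j4.109 V.
Step 5 — Ohm's law: I = V / Z_total = (34.46 + j4.109) / (2200 - j5017) = 0.001839 + j0.006062 A.
Step 6 — Convert to polar: |I| = 0.006335 A, ∠I = 73.1°.

I = 0.006335∠73.1° A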